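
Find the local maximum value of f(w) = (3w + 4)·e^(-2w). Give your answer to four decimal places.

7.9417

Differentiating with the product rule gives f'(w) = (-6w - 5)·e^(-2w). Since e^(-2w) > 0, the only critical point is w = -5/6.
f''(-5/6) has the same sign as -6 < 0, so this is a local maximum.
f(-5/6) = (3/2)·e^(5/3) ≈ 7.9417.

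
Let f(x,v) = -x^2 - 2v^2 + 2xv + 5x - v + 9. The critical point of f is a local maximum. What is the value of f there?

77/4

∂f/∂x = -2x + 2v + 5 = 0 and ∂f/∂v = 2x - 4v - 1 = 0, so (x, v) = (9/2, 2).
The Hessian has f_{xx} = -2, f_{vv} = -4, f_{xv} = 2, giving D = 4 > 0 with f_{xx} < 0, so the point is a local maximum.
f(9/2, 2) = 77/4.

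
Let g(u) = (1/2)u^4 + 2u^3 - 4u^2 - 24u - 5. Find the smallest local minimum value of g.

-45

g'(u) = 2u^3 + 6u^2 - 8u - 24. Setting g'(u) = 0 gives u ∈ {-3, -2, 2}.
Second-derivative test with g''(u) = 6u^2 + 12u - 8: g''(-3) = 10 > 0 ⇒ local minimum; g''(-2) = -8 < 0 ⇒ local maximum; g''(2) = 40 > 0 ⇒ local minimum.
Thus g has its smallest local minimum at u = 2, with value -45.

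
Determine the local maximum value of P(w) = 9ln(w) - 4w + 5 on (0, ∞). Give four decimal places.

P'(w) = 9/w − 4 = 0 gives w = 9/4.
P''(w) = -9/w², which is negative for w > 0, so this is a local maximum.
P(9/4) = 9·ln(9/4) - 9 + 5 ≈ 3.2984.

3.2984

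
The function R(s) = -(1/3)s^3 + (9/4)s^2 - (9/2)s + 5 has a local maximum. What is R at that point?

11/4

R'(s) = -s^2 + (9/2)s - 9/2. Setting R'(s) = 0 gives s ∈ {3/2, 3}.
Since R''(s) = -2s + 9/2, we get R''(3/2) = 3/2 > 0 ⇒ local minimum; R''(3) = -3/2 < 0 ⇒ local maximum.
The local maximum is R(3) = 11/4.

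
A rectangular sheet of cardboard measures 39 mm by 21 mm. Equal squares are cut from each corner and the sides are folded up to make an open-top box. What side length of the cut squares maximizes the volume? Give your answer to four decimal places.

4.3653

With cut size x, the volume is V(x) = x(39 − 2x)(21 − 2x) for 0 < x < 10.5.
V'(x) = 12x^2 − 240x + 819. Setting V'(x) = 0 gives x ≈ 4.3653 (the root in (0, 10.5)).
V''(x) = 24x − 240 is negative there, so this is the maximum; V ≈ 1621.2173.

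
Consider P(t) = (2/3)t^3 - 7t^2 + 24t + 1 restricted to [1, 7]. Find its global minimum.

56/3

The derivative is 2t^2 - 14t + 24, which vanishes at t = 3 and t = 4.
Compare values at every candidate in [1, 7]: P(1) = 56/3; P(3) = 28; P(4) = 83/3; P(7) = 164/3.
The minimum over the interval is 56/3, attained at t = 1.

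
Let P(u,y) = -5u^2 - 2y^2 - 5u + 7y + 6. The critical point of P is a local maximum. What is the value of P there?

107/8

∂P/∂u = -10u - 5 = 0 and ∂P/∂y = -4y + 7 = 0, so (u, y) = (-1/2, 7/4).
The Hessian has P_{uu} = -10, P_{yy} = -4, P_{uy} = 0, giving D = 40 > 0 with P_{uu} < 0, so the point is a local maximum.
P(-1/2, 7/4) = 107/8.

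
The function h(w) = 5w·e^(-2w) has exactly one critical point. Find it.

1/2

h'(w) = 5·e^(-2w) + (5w)·(-2)·e^(-2w) = (-10w + 5)·e^(-2w). Since e^(-2w) > 0, the only critical point is w = 1/2.
h''(1/2) has the same sign as -10 < 0, so this is a local maximum.
h(1/2) = (5/2)·e^(-1) ≈ 0.9197.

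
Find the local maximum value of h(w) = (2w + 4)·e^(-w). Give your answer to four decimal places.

h'(w) = 2·e^(-w) + (2w + 4)·(-1)·e^(-w) = (-2w - 2)·e^(-w). Since e^(-w) > 0, the only critical point is w = -1.
h''(-1) has the same sign as -2 < 0, so this is a local maximum.
h(-1) = (2)·e^(1) ≈ 5.4366.

5.4366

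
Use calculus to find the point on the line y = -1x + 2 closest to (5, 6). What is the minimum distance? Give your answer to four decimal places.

Minimize D(x)^2 = (x - 5)^2 + (-x - 4)^2.
d/dx[D^2] = 2(x - 5) + 2·(-1)·(-x - 4) = 0 ⇒ x = 1/2.
Then y = 3/2 and the distance is √(81/2) ≈ 6.3640.

6.3640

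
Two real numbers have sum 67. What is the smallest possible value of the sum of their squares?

4489/2

With a + b = 67, a^2 + b^2 = a^2 + (67 − a)^2.
The derivative 2a − 2(67 − a) = 4a − 134 vanishes at a = 67/2; second derivative 4 > 0, a minimum.
The minimum is 2·(67/2)^2 = 4489/2.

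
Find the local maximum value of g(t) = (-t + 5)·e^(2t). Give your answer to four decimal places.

4051.5420

g'(t) = (-1)·e^(2t) + (-t + 5)·2·e^(2t) = (-2t + 9)·e^(2t). Since e^(2t) > 0, the only critical point is t = 9/2.
g''(9/2) has the same sign as -2 < 0, so this is a local maximum.
g(9/2) = (1/2)·e^(9) ≈ 4051.5420.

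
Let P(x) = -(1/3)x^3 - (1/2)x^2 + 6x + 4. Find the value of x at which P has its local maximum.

2

Critical points: P'(x) = -x^2 - x + 6 vanishes at x = -3, 2.
Second-derivative test with P''(x) = -2x - 1: P''(-3) = 5 > 0 ⇒ local minimum; P''(2) = -5 < 0 ⇒ local maximum.
The local maximum is P(2) = 34/3.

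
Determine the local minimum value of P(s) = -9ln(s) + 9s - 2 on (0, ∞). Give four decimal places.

7.0000

P'(s) = -9/s + 9 = 0 gives s = 1.
P''(s) = 9/s², which is positive for s > 0, so this is a local minimum.
P(1) = -9·ln(1) + 9 - 2 ≈ 7.0000.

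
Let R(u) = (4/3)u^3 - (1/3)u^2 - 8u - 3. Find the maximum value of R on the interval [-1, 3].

6

The derivative is 4u^2 - (2/3)u - 8, whose only zero in [-1, 3] is u = 3/2.
Compare values at every candidate in [-1, 3]: R(-1) = 10/3; R(3/2) = -45/4; R(3) = 6.
The maximum over the interval is 6, attained at u = 3.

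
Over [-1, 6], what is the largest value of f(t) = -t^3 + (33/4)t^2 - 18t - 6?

Differentiating, f'(t) = -3t^2 + (33/2)t - 18; which vanishes at t = 3/2 and t = 4.
Evaluating at the critical points and endpoints: f(-1) = 85/4, f(3/2) = -285/16, f(4) = -10, f(6) = -33.
Hence the absolute maximum is 85/4 at t = -1.

85/4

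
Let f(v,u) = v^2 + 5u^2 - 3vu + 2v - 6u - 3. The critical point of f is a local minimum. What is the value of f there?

-53/11

∂f/∂v = 2v - 3u + 2 = 0 and ∂f/∂u = -3v + 10u - 6 = 0, so (v, u) = (-2/11, 6/11).
The Hessian has f_{vv} = 2, f_{uu} = 10, f_{vu} = -3, giving D = 11 > 0 with f_{vv} > 0, so the point is a local minimum.
f(-2/11, 6/11) = -53/11.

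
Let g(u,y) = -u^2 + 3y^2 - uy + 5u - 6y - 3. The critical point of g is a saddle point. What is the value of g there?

∂g/∂u = -2u - y + 5 = 0 and ∂g/∂y = -u + 6y - 6 = 0, so (u, y) = (24/13, 17/13).
The Hessian has g_{uu} = -2, g_{yy} = 6, g_{uy} = -1, giving D = -13 < 0, so the point is a saddle point.
g(24/13, 17/13) = -30/13.

-30/13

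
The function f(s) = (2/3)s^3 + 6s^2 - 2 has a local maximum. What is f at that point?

f'(s) = 2s^2 + 12s = 0 at s = -6, 0.
Second-derivative test with f''(s) = 4s + 12: f''(-6) = -12 < 0 ⇒ local maximum; f''(0) = 12 > 0 ⇒ local minimum.
The local maximum is f(-6) = 70.

70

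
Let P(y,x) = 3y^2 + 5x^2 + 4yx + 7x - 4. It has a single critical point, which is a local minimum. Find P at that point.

∂P/∂y = 6y + 4x = 0 and ∂P/∂x = 4y + 10x + 7 = 0, so (y, x) = (7/11, -21/22).
The Hessian has P_{yy} = 6, P_{xx} = 10, P_{yx} = 4, giving D = 44 > 0 with P_{yy} > 0, so the point is a local minimum.
P(7/11, -21/22) = -323/44.

-323/44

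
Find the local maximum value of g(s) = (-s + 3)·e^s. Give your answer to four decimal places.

g'(s) = (-1)·e^s + (-s + 3)·1·e^s = (-s + 2)·e^s. Since e^s > 0, the only critical point is s = 2.
g''(2) has the same sign as -1 < 0, so this is a local maximum.
g(2) = (1)·e^(2) ≈ 7.3891.

7.3891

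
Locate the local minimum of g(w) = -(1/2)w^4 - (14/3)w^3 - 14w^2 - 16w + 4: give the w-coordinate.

Critical points: g'(w) = -2w^3 - 14w^2 - 28w - 16 vanishes at w = -4, -2, -1.
Second-derivative test with g''(w) = -6w^2 - 28w - 28: g''(-4) = -12 < 0 ⇒ local maximum; g''(-2) = 4 > 0 ⇒ local minimum; g''(-1) = -6 < 0 ⇒ local maximum.
The local minimum is g(-2) = 28/3.

-2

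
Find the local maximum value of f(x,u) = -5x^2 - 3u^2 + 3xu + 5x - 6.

-77/17

∂f/∂x = -10x + 3u + 5 = 0 and ∂f/∂u = 3x - 6u = 0, so (x, u) = (10/17, 5/17).
The Hessian has f_{xx} = -10, f_{uu} = -6, f_{xu} = 3, giving D = 51 > 0 with f_{xx} < 0, so the point is a local maximum.
f(10/17, 5/17) = -77/17.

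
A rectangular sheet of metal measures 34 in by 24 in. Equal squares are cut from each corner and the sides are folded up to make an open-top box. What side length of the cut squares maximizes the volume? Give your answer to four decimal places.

4.6224

With cut size x, the volume is V(x) = x(34 − 2x)(24 − 2x) for 0 < x < 12.
V'(x) = 12x^2 − 232x + 816. Setting V'(x) = 0 gives x ≈ 4.6224 (the root in (0, 12)).
V''(x) = 24x − 232 is negative there, so this is the maximum; V ≈ 1688.4145.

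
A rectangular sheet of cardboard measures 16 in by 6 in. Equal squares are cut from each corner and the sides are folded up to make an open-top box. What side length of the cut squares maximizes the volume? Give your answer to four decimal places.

1.3333

With cut size x, the volume is V(x) = x(16 − 2x)(6 − 2x) for 0 < x < 3.
V'(x) = 12x^2 − 88x + 96. Setting V'(x) = 0 gives x ≈ 1.3333 (the root in (0, 3)).
V''(x) = 24x − 88 is negative there, so this is the maximum; V ≈ 59.2593.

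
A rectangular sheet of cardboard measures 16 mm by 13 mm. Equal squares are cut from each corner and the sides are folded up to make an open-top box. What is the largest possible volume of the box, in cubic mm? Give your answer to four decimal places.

220.4300

With cut size x, the volume is V(x) = x(16 − 2x)(13 − 2x) for 0 < x < 6.5.
V'(x) = 12x^2 − 116x + 208. Setting V'(x) = 0 gives x ≈ 2.3782 (the root in (0, 6.5)).
V''(x) = 24x − 116 is negative there, so this is the maximum; V ≈ 220.4300.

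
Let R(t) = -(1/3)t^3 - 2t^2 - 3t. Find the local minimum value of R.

0

R'(t) = -t^2 - 4t - 3. Setting R'(t) = 0 gives t ∈ {-3, -1}.
Second-derivative test with R''(t) = -2t - 4: R''(-3) = 2 > 0 ⇒ local minimum; R''(-1) = -2 < 0 ⇒ local maximum.
The local minimum is R(-3) = 0.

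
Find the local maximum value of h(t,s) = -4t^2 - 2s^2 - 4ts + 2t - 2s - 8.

-11/2

∂h/∂t = -8t - 4s + 2 = 0 and ∂h/∂s = -4t - 4s - 2 = 0, so (t, s) = (1, -3/2).
The Hessian has h_{tt} = -8, h_{ss} = -4, h_{ts} = -4, giving D = 16 > 0 with h_{tt} < 0, so the point is a local maximum.
h(1, -3/2) = -11/2.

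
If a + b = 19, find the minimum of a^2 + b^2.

361/2

With a + b = 19, a^2 + b^2 = a^2 + (19 − a)^2.
The derivative 2a − 2(19 − a) = 4a − 38 vanishes at a = 19/2; second derivative 4 > 0, a minimum.
The minimum is 2·(19/2)^2 = 361/2.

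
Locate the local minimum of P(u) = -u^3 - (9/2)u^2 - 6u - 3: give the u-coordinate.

-2

P'(u) = -3u^2 - 9u - 6. Setting P'(u) = 0 gives u ∈ {-2, -1}.
Second-derivative test with P''(u) = -6u - 9: P''(-2) = 3 > 0 ⇒ local minimum; P''(-1) = -3 < 0 ⇒ local maximum.
So the local minimum value is P(-2) = -1.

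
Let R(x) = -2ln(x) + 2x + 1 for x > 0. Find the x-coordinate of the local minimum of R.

R'(x) = -2/x + 2 = 0 gives x = 1.
R''(x) = 2/x², which is positive for x > 0, so this is a local minimum.
R(1) = -2·ln(1) + 2 + 1 ≈ 3.0000.

1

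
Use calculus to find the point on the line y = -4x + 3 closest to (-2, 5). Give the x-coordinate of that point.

-10/17

Minimize D(x)^2 = (x + 2)^2 + (-4x - 2)^2.
d/dx[D^2] = 2(x + 2) + 2·(-4)·(-4x - 2) = 0 ⇒ x = -10/17.
Then y = 91/17 and the distance is √(36/17) ≈ 1.4552.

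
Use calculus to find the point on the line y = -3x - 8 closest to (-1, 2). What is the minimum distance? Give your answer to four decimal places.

2.2136

Minimize D(x)^2 = (x + 1)^2 + (-3x - 10)^2.
d/dx[D^2] = 2(x + 1) + 2·(-3)·(-3x - 10) = 0 ⇒ x = -31/10.
Then y = 13/10 and the distance is √(49/10) ≈ 2.2136.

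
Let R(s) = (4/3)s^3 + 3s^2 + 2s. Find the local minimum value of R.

-5/12

R'(s) = 4s^2 + 6s + 2 = 0 at s = -1, -1/2.
Second-derivative test with R''(s) = 8s + 6: R''(-1) = -2 < 0 ⇒ local maximum; R''(-1/2) = 2 > 0 ⇒ local minimum.
So the local minimum value is R(-1/2) = -5/12.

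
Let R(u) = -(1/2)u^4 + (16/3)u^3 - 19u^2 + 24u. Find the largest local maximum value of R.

R'(u) = -2u^3 + 16u^2 - 38u + 24 = 0 at u = 1, 3, 4.
Since R''(u) = -6u^2 + 32u - 38, we get R''(1) = -12 < 0 ⇒ local maximum; R''(3) = 4 > 0 ⇒ local minimum; R''(4) = -6 < 0 ⇒ local maximum.
The largest local maximum is R(1) = 59/6.

59/6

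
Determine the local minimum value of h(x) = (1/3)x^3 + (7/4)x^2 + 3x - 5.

h'(x) = x^2 + (7/2)x + 3 = 0 at x = -2, -3/2.
h''(x) = 2x + 7/2. h''(-2) = -1/2 < 0 ⇒ local maximum; h''(-3/2) = 1/2 > 0 ⇒ local minimum.
The local minimum is h(-3/2) = -107/16.

-107/16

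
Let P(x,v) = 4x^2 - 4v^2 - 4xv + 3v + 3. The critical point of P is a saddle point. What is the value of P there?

69/20

∂P/∂x = 8x - 4v = 0 and ∂P/∂v = -4x - 8v + 3 = 0, so (x, v) = (3/20, 3/10).
The Hessian has P_{xx} = 8, P_{vv} = -8, P_{xv} = -4, giving D = -80 < 0, so the point is a saddle point.
P(3/20, 3/10) = 69/20.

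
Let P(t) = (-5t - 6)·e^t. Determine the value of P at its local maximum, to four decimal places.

0.5540

By the product rule, P'(t) = (-5t - 11)·e^t. Since e^t > 0, the only critical point is t = -11/5.
P''(-11/5) has the same sign as -5 < 0, so this is a local maximum.
P(-11/5) = (5)·e^(-11/5) ≈ 0.5540.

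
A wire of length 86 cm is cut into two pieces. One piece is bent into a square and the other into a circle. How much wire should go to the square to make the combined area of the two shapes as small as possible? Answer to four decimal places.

48.1685

Let x be the length used for the square. Square side x/4; circle radius (86−x)/(2π).
A(x) = (x/4)² + π·((86−x)/(2π))² = x²/16 + (86−x)²/(4π) for 0 ≤ x ≤ 86. A'(x) = x/8 − (86−x)/(2π) = 0 gives x = 4·86/(π+4) ≈ 48.1685.
A'' = 1/8 + 1/(2π) > 0, so this gives the minimum combined area; x ≈ 48.1685 cm to the square.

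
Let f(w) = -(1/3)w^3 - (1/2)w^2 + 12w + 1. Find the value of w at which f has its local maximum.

f'(w) = -w^2 - w + 12. Setting f'(w) = 0 gives w ∈ {-4, 3}.
f''(w) = -2w - 1. f''(-4) = 7 > 0 ⇒ local minimum; f''(3) = -7 < 0 ⇒ local maximum.
The local maximum is f(3) = 47/2.

3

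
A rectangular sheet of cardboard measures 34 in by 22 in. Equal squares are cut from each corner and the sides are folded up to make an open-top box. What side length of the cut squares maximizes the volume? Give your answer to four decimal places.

With cut size x, the volume is V(x) = x(34 − 2x)(22 − 2x) for 0 < x < 11.
V'(x) = 12x^2 − 224x + 748. Setting V'(x) = 0 gives x ≈ 4.3556 (the root in (0, 11)).
V''(x) = 24x − 224 is negative there, so this is the maximum; V ≈ 1463.7334.

4.3556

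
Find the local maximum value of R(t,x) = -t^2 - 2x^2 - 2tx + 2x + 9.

10

∂R/∂t = -2t - 2x = 0 and ∂R/∂x = -2t - 4x + 2 = 0, so (t, x) = (-1, 1).
The Hessian has R_{tt} = -2, R_{xx} = -4, R_{tx} = -2, giving D = 4 > 0 with R_{tt} < 0, so the point is a local maximum.
R(-1, 1) = 10.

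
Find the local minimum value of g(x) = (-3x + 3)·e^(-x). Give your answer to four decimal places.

-0.4060

Differentiating with the product rule gives g'(x) = (3x - 6)·e^(-x). Since e^(-x) > 0, the only critical point is x = 2.
g''(2) has the same sign as 3 > 0, so this is a local minimum.
g(2) = (-3)·e^(-2) ≈ -0.4060.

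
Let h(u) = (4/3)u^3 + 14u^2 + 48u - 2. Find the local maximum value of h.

-166/3

h'(u) = 4u^2 + 28u + 48 = 0 at u = -4, -3.
h''(u) = 8u + 28. h''(-4) = -4 < 0 ⇒ local maximum; h''(-3) = 4 > 0 ⇒ local minimum.
Thus h has its local maximum at u = -4, with value -166/3.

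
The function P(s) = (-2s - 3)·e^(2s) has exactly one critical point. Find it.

-2

By the product rule, P'(s) = (-4s - 8)·e^(2s). Since e^(2s) > 0, the only critical point is s = -2.
P''(-2) has the same sign as -4 < 0, so this is a local maximum.
P(-2) = (1)·e^(-4) ≈ 0.0183.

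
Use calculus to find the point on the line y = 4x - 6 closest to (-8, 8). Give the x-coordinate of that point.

Minimize D(x)^2 = (x + 8)^2 + (4x - 14)^2.
d/dx[D^2] = 2(x + 8) + 2·4·(4x - 14) = 0 ⇒ x = 48/17.
Then y = 90/17 and the distance is √(2116/17) ≈ 11.1566.

48/17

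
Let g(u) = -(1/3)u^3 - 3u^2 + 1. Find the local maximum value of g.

Critical points: g'(u) = -u^2 - 6u vanishes at u = -6, 0.
Since g''(u) = -2u - 6, we get g''(-6) = 6 > 0 ⇒ local minimum; g''(0) = -6 < 0 ⇒ local maximum.
Thus g has its local maximum at u = 0, with value 1.

1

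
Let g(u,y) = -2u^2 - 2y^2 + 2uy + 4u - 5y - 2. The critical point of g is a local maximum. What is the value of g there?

∂g/∂u = -4u + 2y + 4 = 0 and ∂g/∂y = 2u - 4y - 5 = 0, so (u, y) = (1/2, -1).
The Hessian has g_{uu} = -4, g_{yy} = -4, g_{uy} = 2, giving D = 12 > 0 with g_{uu} < 0, so the point is a local maximum.
g(1/2, -1) = 3/2.

3/2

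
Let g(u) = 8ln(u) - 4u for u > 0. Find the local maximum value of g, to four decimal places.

g'(u) = 8/u − 4 = 0 gives u = 2.
g''(u) = -8/u², which is negative for u > 0, so this is a local maximum.
g(2) = 8·ln(2) - 8 ≈ -2.4548.

-2.4548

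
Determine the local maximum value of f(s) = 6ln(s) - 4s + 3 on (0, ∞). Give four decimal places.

f'(s) = 6/s − 4 = 0 gives s = 3/2.
f''(s) = -6/s², which is negative for s > 0, so this is a local maximum.
f(3/2) = 6·ln(3/2) - 6 + 3 ≈ -0.5672.

-0.5672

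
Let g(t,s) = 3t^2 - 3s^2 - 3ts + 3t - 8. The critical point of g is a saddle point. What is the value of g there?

∂g/∂t = 6t - 3s + 3 = 0 and ∂g/∂s = -3t - 6s = 0, so (t, s) = (-2/5, 1/5).
The Hessian has g_{tt} = 6, g_{ss} = -6, g_{ts} = -3, giving D = -45 < 0, so the point is a saddle point.
g(-2/5, 1/5) = -43/5.

-43/5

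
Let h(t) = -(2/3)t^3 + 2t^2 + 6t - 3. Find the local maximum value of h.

15

h'(t) = -2t^2 + 4t + 6. Setting h'(t) = 0 gives t ∈ {-1, 3}.
Second-derivative test with h''(t) = -4t + 4: h''(-1) = 8 > 0 ⇒ local minimum; h''(3) = -8 < 0 ⇒ local maximum.
The local maximum is h(3) = 15.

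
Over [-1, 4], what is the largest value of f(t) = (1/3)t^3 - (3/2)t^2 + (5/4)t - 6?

Differentiating, f'(t) = t^2 - 3t + 5/4; which vanishes at t = 1/2 and t = 5/2.
Candidates: f(-1) = -109/12,  f(1/2) = -137/24,  f(5/2) = -169/24,  f(4) = -11/3.
Hence the absolute maximum is -11/3 at t = 4.

-11/3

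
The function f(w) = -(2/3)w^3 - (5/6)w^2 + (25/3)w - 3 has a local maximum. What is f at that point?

f'(w) = -2w^2 - (5/3)w + 25/3 = 0 at w = -5/2, 5/3.
f''(w) = -4w - 5/3. f''(-5/2) = 25/3 > 0 ⇒ local minimum; f''(5/3) = -25/3 < 0 ⇒ local maximum.
So the local maximum value is f(5/3) = 889/162.

889/162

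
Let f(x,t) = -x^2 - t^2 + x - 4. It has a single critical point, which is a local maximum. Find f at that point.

∂f/∂x = -2x + 1 = 0 and ∂f/∂t = -2t = 0, so (x, t) = (1/2, 0).
The Hessian has f_{xx} = -2, f_{tt} = -2, f_{xt} = 0, giving D = 4 > 0 with f_{xx} < 0, so the point is a local maximum.
f(1/2, 0) = -15/4.

-15/4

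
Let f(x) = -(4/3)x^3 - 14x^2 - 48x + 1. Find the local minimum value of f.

163/3

f'(x) = -4x^2 - 28x - 48. Setting f'(x) = 0 gives x ∈ {-4, -3}.
f''(x) = -8x - 28. f''(-4) = 4 > 0 ⇒ local minimum; f''(-3) = -4 < 0 ⇒ local maximum.
Thus f has its local minimum at x = -4, with value 163/3.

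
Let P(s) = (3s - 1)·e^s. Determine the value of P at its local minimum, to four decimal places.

By the product rule, P'(s) = (3s + 2)·e^s. Since e^s > 0, the only critical point is s = -2/3.
P''(-2/3) has the same sign as 3 > 0, so this is a local minimum.
P(-2/3) = (-3)·e^(-2/3) ≈ -1.5403.

-1.5403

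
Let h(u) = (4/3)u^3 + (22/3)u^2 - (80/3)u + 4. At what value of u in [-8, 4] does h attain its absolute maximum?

Differentiating, h'(u) = 4u^2 + (44/3)u - 80/3; which vanishes at u = -5 and u = 4/3.
Evaluating at the critical points and endpoints: h(-8) = 4, h(-5) = 154, h(4/3) = -1244/81, h(4) = 100.
The maximum over the interval is 154, attained at u = -5.

-5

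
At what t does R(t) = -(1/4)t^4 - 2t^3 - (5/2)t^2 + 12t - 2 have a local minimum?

R'(t) = -t^3 - 6t^2 - 5t + 12. Setting R'(t) = 0 gives t ∈ {-4, -3, 1}.
R''(t) = -3t^2 - 12t - 5. R''(-4) = -5 < 0 ⇒ local maximum; R''(-3) = 4 > 0 ⇒ local minimum; R''(1) = -20 < 0 ⇒ local maximum.
Thus R has its local minimum at t = -3, with value -107/4.

-3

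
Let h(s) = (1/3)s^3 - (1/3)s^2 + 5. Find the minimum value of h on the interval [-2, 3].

1

The derivative is s^2 - (2/3)s, which vanishes at s = 0 and s = 2/3.
Candidates: h(-2) = 1,  h(0) = 5,  h(2/3) = 401/81,  h(3) = 11.
The minimum over the interval is 1, attained at s = -2.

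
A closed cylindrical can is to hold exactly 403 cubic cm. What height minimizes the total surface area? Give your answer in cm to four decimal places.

8.0058

With radius r and height h, πr²h = 403 so h = 403/(πr²), and S(r) = 2πr² + 2πrh = 2πr² + 2·403/r.
S'(r) = 4πr − 2·403/r² = 0 ⇒ r³ = 403/(2π), so r ≈ 4.0029 and h = 2r ≈ 8.0058.
S''(r) = 4π + 4·403/r³ > 0, so this is the minimum; S ≈ 302.0308.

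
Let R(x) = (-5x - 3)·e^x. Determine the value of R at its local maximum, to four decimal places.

1.0095

R'(x) = (-5)·e^x + (-5x - 3)·1·e^x = (-5x - 8)·e^x. Since e^x > 0, the only critical point is x = -8/5.
R''(-8/5) has the same sign as -5 < 0, so this is a local maximum.
R(-8/5) = (5)·e^(-8/5) ≈ 1.0095.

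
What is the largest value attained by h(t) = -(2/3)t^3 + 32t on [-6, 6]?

h'(t) = -2t^2 + 32, which vanishes at t = -4 and t = 4.
Compare values at every candidate in [-6, 6]: h(-6) = -48,  h(-4) = -256/3,  h(4) = 256/3,  h(6) = 48.
Hence the absolute maximum is 256/3 at t = 4.

256/3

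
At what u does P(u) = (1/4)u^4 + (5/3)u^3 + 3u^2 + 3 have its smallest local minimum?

Critical points: P'(u) = u^3 + 5u^2 + 6u vanishes at u = -3, -2, 0.
P''(u) = 3u^2 + 10u + 6. P''(-3) = 3 > 0 ⇒ local minimum; P''(-2) = -2 < 0 ⇒ local maximum; P''(0) = 6 > 0 ⇒ local minimum.
The smallest local minimum is P(0) = 3.

0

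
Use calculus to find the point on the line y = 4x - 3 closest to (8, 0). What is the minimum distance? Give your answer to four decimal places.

Minimize D(x)^2 = (x - 8)^2 + (4x - 3)^2.
d/dx[D^2] = 2(x - 8) + 2·4·(4x - 3) = 0 ⇒ x = 20/17.
Then y = 29/17 and the distance is √(841/17) ≈ 7.0335.

7.0335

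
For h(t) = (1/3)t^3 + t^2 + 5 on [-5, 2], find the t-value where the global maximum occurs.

h'(t) = t^2 + 2t, which vanishes at t = -2 and t = 0.
Compare values at every candidate in [-5, 2]: h(-5) = -35/3,  h(-2) = 19/3,  h(0) = 5,  h(2) = 35/3.
Hence the absolute maximum is 35/3 at t = 2.

2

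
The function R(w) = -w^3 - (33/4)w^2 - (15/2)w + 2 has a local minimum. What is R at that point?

-167/4

R'(w) = -3w^2 - (33/2)w - 15/2. Setting R'(w) = 0 gives w ∈ {-5, -1/2}.
Since R''(w) = -6w - 33/2, we get R''(-5) = 27/2 > 0 ⇒ local minimum; R''(-1/2) = -27/2 < 0 ⇒ local maximum.
The local minimum is R(-5) = -167/4.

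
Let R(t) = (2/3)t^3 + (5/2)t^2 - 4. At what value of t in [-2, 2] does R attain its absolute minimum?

The derivative is 2t^2 + 5t, whose only zero in [-2, 2] is t = 0.
Compare values at every candidate in [-2, 2]: R(-2) = 2/3; R(0) = -4; R(2) = 34/3.
So the minimum is R(0) = -4.

0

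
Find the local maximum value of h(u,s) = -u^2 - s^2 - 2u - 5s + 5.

49/4

∂h/∂u = -2u - 2 = 0 and ∂h/∂s = -2s - 5 = 0, so (u, s) = (-1, -5/2).
The Hessian has h_{uu} = -2, h_{ss} = -2, h_{us} = 0, giving D = 4 > 0 with h_{uu} < 0, so the point is a local maximum.
h(-1, -5/2) = 49/4.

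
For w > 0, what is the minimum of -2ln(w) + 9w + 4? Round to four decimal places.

9.0082

R'(w) = -2/w + 9 = 0 gives w = 2/9.
R''(w) = 2/w², which is positive for w > 0, so this is a local minimum.
R(2/9) = -2·ln(2/9) + 2 + 4 ≈ 9.0082.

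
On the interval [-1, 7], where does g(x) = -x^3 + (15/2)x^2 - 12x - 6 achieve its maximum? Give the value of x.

The derivative is -3x^2 + 15x - 12, which vanishes at x = 1 and x = 4.
Evaluating at the critical points and endpoints: g(-1) = 29/2; g(1) = -23/2; g(4) = 2; g(7) = -131/2.
So the maximum is g(-1) = 29/2.

-1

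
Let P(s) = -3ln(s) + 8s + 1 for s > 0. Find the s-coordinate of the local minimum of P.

P'(s) = -3/s + 8 = 0 gives s = 3/8.
P''(s) = 3/s², which is positive for s > 0, so this is a local minimum.
P(3/8) = -3·ln(3/8) + 3 + 1 ≈ 6.9425.

3/8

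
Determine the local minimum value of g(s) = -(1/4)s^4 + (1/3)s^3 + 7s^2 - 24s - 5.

g'(s) = -s^3 + s^2 + 14s - 24 = 0 at s = -4, 2, 3.
Since g''(s) = -3s^2 + 2s + 14, we get g''(-4) = -42 < 0 ⇒ local maximum; g''(2) = 6 > 0 ⇒ local minimum; g''(3) = -7 < 0 ⇒ local maximum.
Thus g has its local minimum at s = 2, with value -79/3.

-79/3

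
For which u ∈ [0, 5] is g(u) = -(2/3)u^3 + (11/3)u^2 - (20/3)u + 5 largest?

0

g'(u) = -2u^2 + (22/3)u - 20/3, which vanishes at u = 5/3 and u = 2.
Compare values at every candidate in [0, 5]: g(0) = 5; g(5/3) = 80/81; g(2) = 1; g(5) = -20.
So the maximum is g(0) = 5.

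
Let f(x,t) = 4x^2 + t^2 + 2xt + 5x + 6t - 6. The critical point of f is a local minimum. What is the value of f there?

∂f/∂x = 8x + 2t + 5 = 0 and ∂f/∂t = 2x + 2t + 6 = 0, so (x, t) = (1/6, -19/6).
The Hessian has f_{xx} = 8, f_{tt} = 2, f_{xt} = 2, giving D = 12 > 0 with f_{xx} > 0, so the point is a local minimum.
f(1/6, -19/6) = -181/12.

-181/12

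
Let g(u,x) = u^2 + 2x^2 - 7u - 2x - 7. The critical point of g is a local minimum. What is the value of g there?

-79/4

∂g/∂u = 2u - 7 = 0 and ∂g/∂x = 4x - 2 = 0, so (u, x) = (7/2, 1/2).
The Hessian has g_{uu} = 2, g_{xx} = 4, g_{ux} = 0, giving D = 8 > 0 with g_{uu} > 0, so the point is a local minimum.
g(7/2, 1/2) = -79/4.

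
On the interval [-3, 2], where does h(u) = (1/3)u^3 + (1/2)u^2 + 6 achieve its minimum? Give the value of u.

Differentiating, h'(u) = u^2 + u; which vanishes at u = -1 and u = 0.
Evaluating at the critical points and endpoints: h(-3) = 3/2; h(-1) = 37/6; h(0) = 6; h(2) = 32/3.
The minimum over the interval is 3/2, attained at u = -3.

-3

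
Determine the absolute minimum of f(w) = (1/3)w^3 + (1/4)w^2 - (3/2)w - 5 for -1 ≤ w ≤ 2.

Differentiating, f'(w) = w^2 + (1/2)w - 3/2; whose only zero in [-1, 2] is w = 1.
Compare values at every candidate in [-1, 2]: f(-1) = -43/12; f(1) = -71/12; f(2) = -13/3.
Hence the absolute minimum is -71/12 at w = 1.

-71/12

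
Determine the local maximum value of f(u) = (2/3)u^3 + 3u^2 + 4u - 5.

-19/3

f'(u) = 2u^2 + 6u + 4 = 0 at u = -2, -1.
Second-derivative test with f''(u) = 4u + 6: f''(-2) = -2 < 0 ⇒ local maximum; f''(-1) = 2 > 0 ⇒ local minimum.
The local maximum is f(-2) = -19/3.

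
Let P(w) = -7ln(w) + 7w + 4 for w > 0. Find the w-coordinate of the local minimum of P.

P'(w) = -7/w + 7 = 0 gives w = 1.
P''(w) = 7/w², which is positive for w > 0, so this is a local minimum.
P(1) = -7·ln(1) + 7 + 4 ≈ 11.0000.

1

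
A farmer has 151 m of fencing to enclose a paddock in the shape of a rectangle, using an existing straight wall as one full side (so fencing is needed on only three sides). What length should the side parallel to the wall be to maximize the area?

151/2

Let the sides perpendicular to the wall have length x and the parallel side y, so 2x + y = 151 and the area is A = xy = x(151 − 2x).
A'(x) = 151 − 4x = 0 gives x = 151/4, and A''(x) = −4 < 0 confirms a maximum.
Then y = 151 − 2·151/4 = 151/2 and A = 22801/8.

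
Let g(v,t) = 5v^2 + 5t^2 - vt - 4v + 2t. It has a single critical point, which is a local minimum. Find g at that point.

-92/99

∂g/∂v = 10v - t - 4 = 0 and ∂g/∂t = -v + 10t + 2 = 0, so (v, t) = (38/99, -16/99).
The Hessian has g_{vv} = 10, g_{tt} = 10, g_{vt} = -1, giving D = 99 > 0 with g_{vv} > 0, so the point is a local minimum.
g(38/99, -16/99) = -92/99.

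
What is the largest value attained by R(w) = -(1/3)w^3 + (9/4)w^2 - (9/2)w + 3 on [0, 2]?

3

The derivative is -w^2 + (9/2)w - 9/2, whose only zero in [0, 2] is w = 3/2.
Candidates: R(0) = 3; R(3/2) = 3/16; R(2) = 1/3.
So the maximum is R(0) = 3.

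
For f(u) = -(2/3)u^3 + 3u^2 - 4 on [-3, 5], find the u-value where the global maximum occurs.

f'(u) = -2u^2 + 6u, which vanishes at u = 0 and u = 3.
Evaluating at the critical points and endpoints: f(-3) = 41; f(0) = -4; f(3) = 5; f(5) = -37/3.
So the maximum is f(-3) = 41.

-3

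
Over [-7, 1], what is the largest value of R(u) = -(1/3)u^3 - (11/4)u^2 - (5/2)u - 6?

-259/48

The derivative is -u^2 - (11/2)u - 5/2, which vanishes at u = -5 and u = -1/2.
Compare values at every candidate in [-7, 1]: R(-7) = -107/12,  R(-5) = -247/12,  R(-1/2) = -259/48,  R(1) = -139/12.
Hence the absolute maximum is -259/48 at u = -1/2.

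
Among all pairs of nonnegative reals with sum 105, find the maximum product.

11025/4

With x + y = 105, the product is P(x) = x(105 − x).
P'(x) = 105 − 2x = 0 gives x = 105/2; P'' = −2 < 0, so this is the maximum.
P = 105/2·105/2 = 11025/4.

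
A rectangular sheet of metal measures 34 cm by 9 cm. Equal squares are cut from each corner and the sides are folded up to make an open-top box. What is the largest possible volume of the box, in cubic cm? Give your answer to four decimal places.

300.4053

With cut size x, the volume is V(x) = x(34 − 2x)(9 − 2x) for 0 < x < 4.5.
V'(x) = 12x^2 − 172x + 306. Setting V'(x) = 0 gives x ≈ 2.0813 (the root in (0, 4.5)).
V''(x) = 24x − 172 is negative there, so this is the maximum; V ≈ 300.4053.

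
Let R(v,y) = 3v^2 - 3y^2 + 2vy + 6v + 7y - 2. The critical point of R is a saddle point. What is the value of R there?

∂R/∂v = 6v + 2y + 6 = 0 and ∂R/∂y = 2v - 6y + 7 = 0, so (v, y) = (-5/4, 3/4).
The Hessian has R_{vv} = 6, R_{yy} = -6, R_{vy} = 2, giving D = -40 < 0, so the point is a saddle point.
R(-5/4, 3/4) = -25/8.

-25/8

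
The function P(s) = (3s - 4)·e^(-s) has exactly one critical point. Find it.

7/3

By the product rule, P'(s) = (-3s + 7)·e^(-s). Since e^(-s) > 0, the only critical point is s = 7/3.
P''(7/3) has the same sign as -3 < 0, so this is a local maximum.
P(7/3) = (3)·e^(-7/3) ≈ 0.2909.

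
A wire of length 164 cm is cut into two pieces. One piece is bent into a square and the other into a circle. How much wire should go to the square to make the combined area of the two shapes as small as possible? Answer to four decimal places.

91.8563

Let x be the length used for the square. Square side x/4; circle radius (164−x)/(2π).
A(x) = (x/4)² + π·((164−x)/(2π))² = x²/16 + (164−x)²/(4π) for 0 ≤ x ≤ 164. A'(x) = x/8 − (164−x)/(2π) = 0 gives x = 4·164/(π+4) ≈ 91.8563.
A'' = 1/8 + 1/(2π) > 0, so this gives the minimum combined area; x ≈ 91.8563 cm to the square.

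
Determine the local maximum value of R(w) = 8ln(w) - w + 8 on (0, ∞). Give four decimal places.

R'(w) = 8/w − 1 = 0 gives w = 8.
R''(w) = -8/w², which is negative for w > 0, so this is a local maximum.
R(8) = 8·ln(8) - 8 + 8 ≈ 16.6355.

16.6355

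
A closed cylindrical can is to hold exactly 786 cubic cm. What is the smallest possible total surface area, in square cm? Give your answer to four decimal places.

471.4796

With radius r and height h, πr²h = 786 so h = 786/(πr²), and S(r) = 2πr² + 2πrh = 2πr² + 2·786/r.
S'(r) = 4πr − 2·786/r² = 0 ⇒ r³ = 786/(2π), so r ≈ 5.0013 and h = 2r ≈ 10.0026.
S''(r) = 4π + 4·786/r³ > 0, so this is the minimum; S ≈ 471.4796.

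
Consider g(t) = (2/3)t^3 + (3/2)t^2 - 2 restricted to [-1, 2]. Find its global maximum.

The derivative is 2t^2 + 3t, whose only zero in [-1, 2] is t = 0.
Evaluating at the critical points and endpoints: g(-1) = -7/6, g(0) = -2, g(2) = 28/3.
Hence the absolute maximum is 28/3 at t = 2.

28/3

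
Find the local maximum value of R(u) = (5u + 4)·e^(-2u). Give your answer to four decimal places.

R'(u) = 5·e^(-2u) + (5u + 4)·(-2)·e^(-2u) = (-10u - 3)·e^(-2u). Since e^(-2u) > 0, the only critical point is u = -3/10.
R''(-3/10) has the same sign as -10 < 0, so this is a local maximum.
R(-3/10) = (5/2)·e^(3/5) ≈ 4.5553.

4.5553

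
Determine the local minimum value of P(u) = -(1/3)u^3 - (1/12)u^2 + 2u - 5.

-113/16

P'(u) = -u^2 - (1/6)u + 2 = 0 at u = -3/2, 4/3.
Since P''(u) = -2u - 1/6, we get P''(-3/2) = 17/6 > 0 ⇒ local minimum; P''(4/3) = -17/6 < 0 ⇒ local maximum.
Thus P has its local minimum at u = -3/2, with value -113/16.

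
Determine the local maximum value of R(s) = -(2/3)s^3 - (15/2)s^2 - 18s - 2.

83/8

Critical points: R'(s) = -2s^2 - 15s - 18 vanishes at s = -6, -3/2.
Since R''(s) = -4s - 15, we get R''(-6) = 9 > 0 ⇒ local minimum; R''(-3/2) = -9 < 0 ⇒ local maximum.
The local maximum is R(-3/2) = 83/8.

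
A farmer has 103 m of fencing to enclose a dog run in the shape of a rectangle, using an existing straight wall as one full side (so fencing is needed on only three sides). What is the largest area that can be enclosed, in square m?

10609/8

Let the sides perpendicular to the wall have length x and the parallel side y, so 2x + y = 103 and the area is A = xy = x(103 − 2x).
A'(x) = 103 − 4x = 0 gives x = 103/4, and A''(x) = −4 < 0 confirms a maximum.
Then y = 103 − 2·103/4 = 103/2 and A = 10609/8.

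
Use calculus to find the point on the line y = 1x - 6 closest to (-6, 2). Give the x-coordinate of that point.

1

Minimize D(x)^2 = (x + 6)^2 + (x - 8)^2.
d/dx[D^2] = 2(x + 6) + 2·1·(x - 8) = 0 ⇒ x = 1.
Then y = -5 and the distance is √(98) ≈ 9.8995.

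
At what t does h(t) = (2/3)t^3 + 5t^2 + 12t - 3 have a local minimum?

Critical points: h'(t) = 2t^2 + 10t + 12 vanishes at t = -3, -2.
Second-derivative test with h''(t) = 4t + 10: h''(-3) = -2 < 0 ⇒ local maximum; h''(-2) = 2 > 0 ⇒ local minimum.
Thus h has its local minimum at t = -2, with value -37/3.

-2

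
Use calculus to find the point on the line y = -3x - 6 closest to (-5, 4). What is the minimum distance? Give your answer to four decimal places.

1.5811

Minimize D(x)^2 = (x + 5)^2 + (-3x - 10)^2.
d/dx[D^2] = 2(x + 5) + 2·(-3)·(-3x - 10) = 0 ⇒ x = -7/2.
Then y = 9/2 and the distance is √(5/2) ≈ 1.5811.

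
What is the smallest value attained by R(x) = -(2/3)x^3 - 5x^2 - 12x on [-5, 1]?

-53/3

Differentiating, R'(x) = -2x^2 - 10x - 12; which vanishes at x = -3 and x = -2.
Candidates: R(-5) = 55/3; R(-3) = 9; R(-2) = 28/3; R(1) = -53/3.
The minimum over the interval is -53/3, attained at x = 1.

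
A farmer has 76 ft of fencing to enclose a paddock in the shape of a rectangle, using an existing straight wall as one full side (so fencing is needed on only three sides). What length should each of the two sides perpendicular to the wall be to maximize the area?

19

Let the sides perpendicular to the wall have length x and the parallel side y, so 2x + y = 76 and the area is A = xy = x(76 − 2x).
A'(x) = 76 − 4x = 0 gives x = 19, and A''(x) = −4 < 0 confirms a maximum.
Then y = 76 − 2·19 = 38 and A = 722.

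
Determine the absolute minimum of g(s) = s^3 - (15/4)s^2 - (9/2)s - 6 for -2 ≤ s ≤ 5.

-105/4

The derivative is 3s^2 - (15/2)s - 9/2, which vanishes at s = -1/2 and s = 3.
Candidates: g(-2) = -20, g(-1/2) = -77/16, g(3) = -105/4, g(5) = 11/4.
The minimum over the interval is -105/4, attained at s = 3.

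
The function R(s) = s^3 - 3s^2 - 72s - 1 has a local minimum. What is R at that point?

Critical points: R'(s) = 3s^2 - 6s - 72 vanishes at s = -4, 6.
Second-derivative test with R''(s) = 6s - 6: R''(-4) = -30 < 0 ⇒ local maximum; R''(6) = 30 > 0 ⇒ local minimum.
So the local minimum value is R(6) = -325.

-325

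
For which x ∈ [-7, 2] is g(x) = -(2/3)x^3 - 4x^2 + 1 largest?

-7

Differentiating, g'(x) = -2x^2 - 8x; which vanishes at x = -4 and x = 0.
Candidates: g(-7) = 101/3,  g(-4) = -61/3,  g(0) = 1,  g(2) = -61/3.
The maximum over the interval is 101/3, attained at x = -7.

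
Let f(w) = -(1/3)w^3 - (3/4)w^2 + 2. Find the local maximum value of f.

2

f'(w) = -w^2 - (3/2)w = 0 at w = -3/2, 0.
Since f''(w) = -2w - 3/2, we get f''(-3/2) = 3/2 > 0 ⇒ local minimum; f''(0) = -3/2 < 0 ⇒ local maximum.
The local maximum is f(0) = 2.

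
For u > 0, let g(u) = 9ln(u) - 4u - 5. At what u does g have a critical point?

9/4

g'(u) = 9/u − 4 = 0 gives u = 9/4.
g''(u) = -9/u², which is negative for u > 0, so this is a local maximum.
g(9/4) = 9·ln(9/4) - 9 - 5 ≈ -6.7016.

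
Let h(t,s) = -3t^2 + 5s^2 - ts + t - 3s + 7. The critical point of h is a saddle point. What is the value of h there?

∂h/∂t = -6t - s + 1 = 0 and ∂h/∂s = -t + 10s - 3 = 0, so (t, s) = (7/61, 19/61).
The Hessian has h_{tt} = -6, h_{ss} = 10, h_{ts} = -1, giving D = -61 < 0, so the point is a saddle point.
h(7/61, 19/61) = 402/61.

402/61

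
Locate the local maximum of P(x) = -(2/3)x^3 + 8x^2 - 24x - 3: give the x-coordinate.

6

P'(x) = -2x^2 + 16x - 24 = 0 at x = 2, 6.
Second-derivative test with P''(x) = -4x + 16: P''(2) = 8 > 0 ⇒ local minimum; P''(6) = -8 < 0 ⇒ local maximum.
The local maximum is P(6) = -3.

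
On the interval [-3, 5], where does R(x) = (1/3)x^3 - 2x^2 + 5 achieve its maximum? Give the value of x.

0

The derivative is x^2 - 4x, which vanishes at x = 0 and x = 4.
Candidates: R(-3) = -22, R(0) = 5, R(4) = -17/3, R(5) = -10/3.
So the maximum is R(0) = 5.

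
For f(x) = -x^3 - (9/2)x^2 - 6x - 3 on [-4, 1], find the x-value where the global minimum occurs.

1

Differentiating, f'(x) = -3x^2 - 9x - 6; which vanishes at x = -2 and x = -1.
Candidates: f(-4) = 13, f(-2) = -1, f(-1) = -1/2, f(1) = -29/2.
So the minimum is f(1) = -29/2.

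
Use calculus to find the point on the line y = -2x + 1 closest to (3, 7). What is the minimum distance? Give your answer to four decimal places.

Minimize D(x)^2 = (x - 3)^2 + (-2x - 6)^2.
d/dx[D^2] = 2(x - 3) + 2·(-2)·(-2x - 6) = 0 ⇒ x = -9/5.
Then y = 23/5 and the distance is √(144/5) ≈ 5.3666.

5.3666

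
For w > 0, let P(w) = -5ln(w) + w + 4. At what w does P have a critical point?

P'(w) = -5/w + 1 = 0 gives w = 5.
P''(w) = 5/w², which is positive for w > 0, so this is a local minimum.
P(5) = -5·ln(5) + 5 + 4 ≈ 0.9528.

5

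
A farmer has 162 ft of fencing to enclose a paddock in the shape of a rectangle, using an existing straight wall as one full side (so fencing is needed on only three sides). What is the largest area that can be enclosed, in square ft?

6561/2

Let the sides perpendicular to the wall have length x and the parallel side y, so 2x + y = 162 and the area is A = xy = x(162 − 2x).
A'(x) = 162 − 4x = 0 gives x = 81/2, and A''(x) = −4 < 0 confirms a maximum.
Then y = 162 − 2·81/2 = 81 and A = 6561/2.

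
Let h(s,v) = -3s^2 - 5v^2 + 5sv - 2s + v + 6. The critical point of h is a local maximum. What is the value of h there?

223/35

∂h/∂s = -6s + 5v - 2 = 0 and ∂h/∂v = 5s - 10v + 1 = 0, so (s, v) = (-3/7, -4/35).
The Hessian has h_{ss} = -6, h_{vv} = -10, h_{sv} = 5, giving D = 35 > 0 with h_{ss} < 0, so the point is a local maximum.
h(-3/7, -4/35) = 223/35.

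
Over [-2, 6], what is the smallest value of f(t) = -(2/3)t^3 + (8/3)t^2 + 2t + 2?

Differentiating, f'(t) = -2t^2 + (16/3)t + 2; which vanishes at t = -1/3 and t = 3.
Compare values at every candidate in [-2, 6]: f(-2) = 14; f(-1/3) = 134/81; f(3) = 14; f(6) = -34.
So the minimum is f(6) = -34.

-34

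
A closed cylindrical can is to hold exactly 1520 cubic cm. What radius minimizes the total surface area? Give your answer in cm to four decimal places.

With radius r and height h, πr²h = 1520 so h = 1520/(πr²), and S(r) = 2πr² + 2πrh = 2πr² + 2·1520/r.
S'(r) = 4πr − 2·1520/r² = 0 ⇒ r³ = 1520/(2π), so r ≈ 6.2310 and h = 2r ≈ 12.4619.
S''(r) = 4π + 4·1520/r³ > 0, so this is the minimum; S ≈ 731.8301.

6.2310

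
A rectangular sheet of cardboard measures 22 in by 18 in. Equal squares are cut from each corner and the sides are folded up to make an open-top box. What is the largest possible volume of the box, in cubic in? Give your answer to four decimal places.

With cut size x, the volume is V(x) = x(22 − 2x)(18 − 2x) for 0 < x < 9.
V'(x) = 12x^2 − 160x + 396. Setting V'(x) = 0 gives x ≈ 3.2837 (the root in (0, 9)).
V''(x) = 24x − 160 is negative there, so this is the maximum; V ≈ 579.3588.

579.3588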